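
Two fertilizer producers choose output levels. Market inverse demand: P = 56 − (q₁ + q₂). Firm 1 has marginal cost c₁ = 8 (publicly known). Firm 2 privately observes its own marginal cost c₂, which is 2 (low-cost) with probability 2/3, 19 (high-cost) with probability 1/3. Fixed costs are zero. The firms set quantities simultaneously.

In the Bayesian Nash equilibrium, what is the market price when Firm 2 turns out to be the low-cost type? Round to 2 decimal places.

21.06

Firm 2 with cost c maximizes (56 − (q₁+q₂) − c)·q₂, giving q₂(c) = (56 − c − q₁)/2.
E[c₂] = 2/3·2 + 1/3·19 = 7.66667
Firm 1's FOC against E[q₂] yields q₁ = (56 − 2·8 + E[c₂])/3 = (56 − 16 + 7.66667)/3 = 15.8889.
q₂(low-cost) = 19.0556, so P = 56 − (15.8889 + 19.0556) = 21.0556.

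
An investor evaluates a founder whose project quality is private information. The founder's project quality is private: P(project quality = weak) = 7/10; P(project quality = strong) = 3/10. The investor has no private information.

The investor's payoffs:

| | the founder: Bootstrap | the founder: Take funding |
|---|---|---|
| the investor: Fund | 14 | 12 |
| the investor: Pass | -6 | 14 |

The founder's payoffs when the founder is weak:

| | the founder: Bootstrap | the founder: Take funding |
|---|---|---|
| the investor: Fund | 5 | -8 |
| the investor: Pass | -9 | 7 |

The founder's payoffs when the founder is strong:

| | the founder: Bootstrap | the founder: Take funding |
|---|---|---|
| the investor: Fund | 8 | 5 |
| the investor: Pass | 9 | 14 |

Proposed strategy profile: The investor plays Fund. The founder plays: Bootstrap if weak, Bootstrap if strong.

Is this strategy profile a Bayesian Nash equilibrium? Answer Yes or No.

Yes

The investor plays Fund: E[Fund] = 7/10·(14) + 3/10·(14) = 14; E[Pass] = -6. Best-responding. ✓
The founder (project quality weak), facing Fund: Bootstrap gives 5, Take funding gives -8. Proposed Bootstrap is best. ✓
The founder (project quality strong), facing Fund: Bootstrap gives 8, Take funding gives 5. Proposed Bootstrap is best. ✓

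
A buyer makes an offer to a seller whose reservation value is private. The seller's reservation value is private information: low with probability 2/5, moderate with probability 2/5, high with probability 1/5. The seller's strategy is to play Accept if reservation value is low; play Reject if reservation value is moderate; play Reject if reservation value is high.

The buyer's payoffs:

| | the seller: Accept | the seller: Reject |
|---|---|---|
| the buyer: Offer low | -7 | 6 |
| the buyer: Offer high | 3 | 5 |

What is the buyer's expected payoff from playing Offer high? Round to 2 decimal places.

Take the expectation over the seller's reservation value, weighting each type's action by its prior probability.
E[Offer high] = 2/5·3 + 2/5·5 + 1/5·5 = 6/5 + 2 + 1 = 21/5

4.20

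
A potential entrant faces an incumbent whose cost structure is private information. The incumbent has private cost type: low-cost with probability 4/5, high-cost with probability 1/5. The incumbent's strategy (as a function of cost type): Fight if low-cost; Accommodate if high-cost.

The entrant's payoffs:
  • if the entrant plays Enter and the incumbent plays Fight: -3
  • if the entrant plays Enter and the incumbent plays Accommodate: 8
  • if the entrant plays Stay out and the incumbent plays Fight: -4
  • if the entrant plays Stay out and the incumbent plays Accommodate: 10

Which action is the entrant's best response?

E[Enter] = 4/5·(-3) + 1/5·(8) = -4/5
E[Stay out] = 4/5·(-4) + 1/5·(10) = -6/5
Best response: Enter (-4/5 is the largest).

Enter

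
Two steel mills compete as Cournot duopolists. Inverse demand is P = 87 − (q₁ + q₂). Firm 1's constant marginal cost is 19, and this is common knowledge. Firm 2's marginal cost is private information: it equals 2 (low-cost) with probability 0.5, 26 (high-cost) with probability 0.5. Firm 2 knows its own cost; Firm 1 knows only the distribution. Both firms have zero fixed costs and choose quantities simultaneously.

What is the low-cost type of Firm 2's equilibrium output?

Firm 2 with cost c maximizes (87 − (q₁+q₂) − c)·q₂, giving q₂(c) = (87 − c − q₁)/2.
E[c₂] = 0.5·2 + 0.5·26 = 14
Firm 1's FOC against E[q₂] yields q₁ = (87 − 2·19 + E[c₂])/3 = (87 − 38 + 14)/3 = 21.
q₂(low-cost) = (87 − 2 − 21)/2 = 32.

32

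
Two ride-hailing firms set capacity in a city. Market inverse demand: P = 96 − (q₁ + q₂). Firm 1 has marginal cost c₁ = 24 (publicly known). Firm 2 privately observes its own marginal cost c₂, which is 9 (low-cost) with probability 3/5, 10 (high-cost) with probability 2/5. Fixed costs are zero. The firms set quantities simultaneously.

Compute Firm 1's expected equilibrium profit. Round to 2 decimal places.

366.08

Type-c best response for Firm 2: q₂(c) = (96 − c)/2 − q₁/2.
Firm 1 maximizes expected profit; its first-order condition is 96 − 2q₁ − E[q₂] − 24 = 0.
Substituting E[q₂] and solving: E[c₂] = 9.4, so q₁ = (96 − 2·24 + 9.4)/3 = 19.1333.
E[P] = 96 − (q₁ + E[q₂]) = 43.1333; Firm 1's expected profit = (E[P] − 24)·q₁ = (43.1333 − 24)·19.1333 = 366.084.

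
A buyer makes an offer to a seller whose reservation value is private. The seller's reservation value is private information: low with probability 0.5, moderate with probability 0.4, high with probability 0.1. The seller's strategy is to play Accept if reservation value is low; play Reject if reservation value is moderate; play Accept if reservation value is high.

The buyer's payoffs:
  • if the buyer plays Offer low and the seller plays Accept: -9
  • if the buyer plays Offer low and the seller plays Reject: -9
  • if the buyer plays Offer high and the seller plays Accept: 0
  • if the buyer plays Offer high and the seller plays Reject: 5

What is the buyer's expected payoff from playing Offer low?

-9

Take the expectation over the seller's reservation value, weighting each type's action by its prior probability.
E[Offer low] = 0.5·(-9) + 0.4·(-9) + 0.1·(-9) = (-4.5) + (-3.6) + (-0.9) = -9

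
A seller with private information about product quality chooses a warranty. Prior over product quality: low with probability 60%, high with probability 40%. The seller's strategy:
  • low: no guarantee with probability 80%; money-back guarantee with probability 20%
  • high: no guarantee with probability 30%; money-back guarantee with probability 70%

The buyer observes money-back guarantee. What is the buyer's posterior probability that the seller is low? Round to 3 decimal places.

Apply Bayes' rule using the sender's strategy as the likelihood.
P(money-back guarantee) = 0.6·0.2 + 0.4·0.7 = 0.4
P(low | money-back guarantee) = (0.6·0.2) / 0.4 = 0.12 / 0.4 = 0.3

0.300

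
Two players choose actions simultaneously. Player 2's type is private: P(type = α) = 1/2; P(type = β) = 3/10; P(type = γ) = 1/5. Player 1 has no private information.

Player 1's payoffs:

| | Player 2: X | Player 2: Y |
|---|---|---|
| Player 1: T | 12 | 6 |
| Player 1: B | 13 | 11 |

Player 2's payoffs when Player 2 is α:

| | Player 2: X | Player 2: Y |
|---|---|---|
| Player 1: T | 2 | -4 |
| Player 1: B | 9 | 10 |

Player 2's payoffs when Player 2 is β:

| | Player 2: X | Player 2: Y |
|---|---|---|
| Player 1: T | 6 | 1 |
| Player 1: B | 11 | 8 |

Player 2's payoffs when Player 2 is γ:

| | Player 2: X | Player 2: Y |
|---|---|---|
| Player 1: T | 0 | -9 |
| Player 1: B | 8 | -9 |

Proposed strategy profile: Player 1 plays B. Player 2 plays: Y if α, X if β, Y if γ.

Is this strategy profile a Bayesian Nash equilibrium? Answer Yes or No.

A profile is a BNE iff every type of every player is best-responding given beliefs about the other side.
Player 1 plays B: E[B] = 1/2·(11) + 3/10·(13) + 1/5·(11) = 58/5; E[T] = 39/5. Best-responding. ✓
Player 2 (type α), facing B: X gives 9, Y gives 10. Proposed Y is best. ✓
Player 2 (type β), facing B: X gives 11, Y gives 8. Proposed X is best. ✓
Player 2 (type γ), facing B: X gives 8, Y gives -9. Proposed Y is not best — profitable deviation exists. ✗

No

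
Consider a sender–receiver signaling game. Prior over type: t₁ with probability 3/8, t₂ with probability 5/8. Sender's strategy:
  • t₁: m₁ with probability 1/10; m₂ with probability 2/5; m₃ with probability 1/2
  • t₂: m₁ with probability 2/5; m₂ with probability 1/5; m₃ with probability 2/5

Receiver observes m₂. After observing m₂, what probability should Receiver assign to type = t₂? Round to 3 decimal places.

0.455

Apply Bayes' rule using the sender's strategy as the likelihood.
P(m₂) = (3/8)·(2/5) + (5/8)·(1/5) = 11/40
P(t₂ | m₂) = ((5/8)·(1/5)) / (11/40) = (1/8) / (11/40) = 5/11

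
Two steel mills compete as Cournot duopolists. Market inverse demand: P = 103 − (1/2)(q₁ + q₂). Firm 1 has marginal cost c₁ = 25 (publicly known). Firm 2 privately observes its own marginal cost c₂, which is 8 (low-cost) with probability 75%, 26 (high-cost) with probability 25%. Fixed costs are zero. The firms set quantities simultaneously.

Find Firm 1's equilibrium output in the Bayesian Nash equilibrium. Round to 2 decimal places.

43.67

Type-c best response for Firm 2: q₂(c) = (103 − c) − q₁/2.
Firm 1 maximizes expected profit; its first-order condition is 103 − q₁ − (1/2)E[q₂] − 25 = 0.
Substituting E[q₂] and solving: E[c₂] = 12.5, so q₁ = (103 − 2·25 + 12.5)/(3/2) = 43.6667.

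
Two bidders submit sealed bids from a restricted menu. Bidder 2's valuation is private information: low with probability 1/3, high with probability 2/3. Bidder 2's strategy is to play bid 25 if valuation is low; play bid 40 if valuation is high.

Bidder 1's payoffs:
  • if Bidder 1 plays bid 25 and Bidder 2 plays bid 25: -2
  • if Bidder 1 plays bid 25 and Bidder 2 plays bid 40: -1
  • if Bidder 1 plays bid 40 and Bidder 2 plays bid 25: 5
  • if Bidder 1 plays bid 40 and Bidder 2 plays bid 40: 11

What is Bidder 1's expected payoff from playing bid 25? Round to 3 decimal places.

-1.333

E[bid 25] = 1/3·(-2) + 2/3·(-1) = (-2/3) + (-2/3) = -4/3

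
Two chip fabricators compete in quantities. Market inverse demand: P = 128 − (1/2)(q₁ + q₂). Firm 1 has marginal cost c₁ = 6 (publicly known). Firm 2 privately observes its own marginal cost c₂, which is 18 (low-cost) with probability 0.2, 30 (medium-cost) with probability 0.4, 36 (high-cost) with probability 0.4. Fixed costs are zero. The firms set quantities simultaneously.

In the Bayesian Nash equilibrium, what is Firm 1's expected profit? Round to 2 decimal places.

Firm 2 with cost c maximizes (128 − (1/2)(q₁+q₂) − c)·q₂, giving q₂(c) = (128 − c − (1/2)q₁).
E[c₂] = 0.2·18 + 0.4·30 + 0.4·36 = 30
Firm 1's FOC against E[q₂] yields q₁ = (128 − 2·6 + E[c₂])/(3/2) = (128 − 12 + 30)/(3/2) = 97.3333.
E[P] = 128 − (1/2)·(q₁ + E[q₂]) = 54.6667; Firm 1's expected profit = (E[P] − 6)·q₁ = (54.6667 − 6)·97.3333 = 4736.89.

4736.89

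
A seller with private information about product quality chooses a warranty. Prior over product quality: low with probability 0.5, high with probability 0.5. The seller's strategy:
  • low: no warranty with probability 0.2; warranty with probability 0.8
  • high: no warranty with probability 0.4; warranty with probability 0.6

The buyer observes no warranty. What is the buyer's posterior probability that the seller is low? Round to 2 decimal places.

0.33

P(no warranty) = 0.5·0.2 + 0.5·0.4 = 0.3
P(low | no warranty) = (0.5·0.2) / 0.3 = 0.1 / 0.3 = 0.333333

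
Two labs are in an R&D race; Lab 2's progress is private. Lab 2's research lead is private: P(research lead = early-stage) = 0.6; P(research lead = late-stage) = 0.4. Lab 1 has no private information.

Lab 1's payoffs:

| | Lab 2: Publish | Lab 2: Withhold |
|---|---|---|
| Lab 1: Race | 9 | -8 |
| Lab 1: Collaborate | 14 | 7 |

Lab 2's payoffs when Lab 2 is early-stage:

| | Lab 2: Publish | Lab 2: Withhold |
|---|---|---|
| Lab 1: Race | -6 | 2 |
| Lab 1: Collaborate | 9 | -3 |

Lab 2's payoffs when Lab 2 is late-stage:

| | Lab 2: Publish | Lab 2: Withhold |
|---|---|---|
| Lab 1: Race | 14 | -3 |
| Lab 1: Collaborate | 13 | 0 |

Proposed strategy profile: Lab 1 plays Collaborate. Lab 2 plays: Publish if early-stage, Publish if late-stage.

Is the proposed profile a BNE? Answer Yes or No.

Lab 1 plays Collaborate: E[Collaborate] = 0.6·(14) + 0.4·(14) = 14; E[Race] = 9. Best-responding. ✓
Lab 2 (research lead early-stage), facing Collaborate: Publish gives 9, Withhold gives -3. Proposed Publish is best. ✓
Lab 2 (research lead late-stage), facing Collaborate: Publish gives 13, Withhold gives 0. Proposed Publish is best. ✓

Yes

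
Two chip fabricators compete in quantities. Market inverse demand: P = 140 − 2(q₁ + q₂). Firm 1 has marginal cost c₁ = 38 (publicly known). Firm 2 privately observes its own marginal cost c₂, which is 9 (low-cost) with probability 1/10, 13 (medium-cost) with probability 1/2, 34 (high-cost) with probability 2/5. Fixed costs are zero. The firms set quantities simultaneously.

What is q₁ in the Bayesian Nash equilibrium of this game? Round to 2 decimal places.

14.17

Firm 2 with cost c maximizes (140 − 2(q₁+q₂) − c)·q₂, giving q₂(c) = (140 − c − 2q₁)/4.
E[c₂] = 1/10·9 + 1/2·13 + 2/5·34 = 21
Firm 1's FOC against E[q₂] yields q₁ = (140 − 2·38 + E[c₂])/6 = (140 − 76 + 21)/6 = 14.1667.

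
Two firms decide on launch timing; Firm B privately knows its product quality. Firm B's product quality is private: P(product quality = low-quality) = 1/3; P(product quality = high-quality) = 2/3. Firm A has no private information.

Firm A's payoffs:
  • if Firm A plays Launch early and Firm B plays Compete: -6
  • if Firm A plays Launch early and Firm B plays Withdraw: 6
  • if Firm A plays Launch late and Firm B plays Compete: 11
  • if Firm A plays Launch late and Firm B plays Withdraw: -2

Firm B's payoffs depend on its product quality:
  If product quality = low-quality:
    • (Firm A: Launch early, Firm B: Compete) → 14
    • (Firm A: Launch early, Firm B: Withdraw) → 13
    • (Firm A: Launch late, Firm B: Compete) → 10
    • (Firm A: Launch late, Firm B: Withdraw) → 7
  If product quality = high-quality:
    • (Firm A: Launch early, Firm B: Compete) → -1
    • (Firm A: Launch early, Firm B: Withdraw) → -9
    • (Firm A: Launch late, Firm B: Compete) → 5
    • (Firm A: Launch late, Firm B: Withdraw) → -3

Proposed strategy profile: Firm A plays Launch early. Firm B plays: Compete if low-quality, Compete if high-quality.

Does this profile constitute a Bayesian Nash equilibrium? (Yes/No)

No

Firm A plays Launch early: E[Launch early] = 1/3·(-6) + 2/3·(-6) = -6; E[Launch late] = 11. Not best-responding. ✗
Firm B (product quality low-quality), facing Launch early: Compete gives 14, Withdraw gives 13. Proposed Compete is best. ✓
Firm B (product quality high-quality), facing Launch early: Compete gives -1, Withdraw gives -9. Proposed Compete is best. ✓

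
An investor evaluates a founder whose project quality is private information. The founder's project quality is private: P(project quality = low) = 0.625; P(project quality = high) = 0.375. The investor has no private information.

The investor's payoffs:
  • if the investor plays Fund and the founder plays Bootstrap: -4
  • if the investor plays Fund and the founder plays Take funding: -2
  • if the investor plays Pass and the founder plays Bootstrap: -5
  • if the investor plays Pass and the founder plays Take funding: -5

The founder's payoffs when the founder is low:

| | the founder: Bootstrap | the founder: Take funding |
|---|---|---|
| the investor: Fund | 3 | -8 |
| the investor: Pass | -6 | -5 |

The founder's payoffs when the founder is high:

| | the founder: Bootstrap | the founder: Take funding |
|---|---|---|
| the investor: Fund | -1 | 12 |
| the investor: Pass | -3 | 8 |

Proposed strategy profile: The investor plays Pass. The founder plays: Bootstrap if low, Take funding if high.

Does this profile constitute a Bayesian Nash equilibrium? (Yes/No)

No

The investor plays Pass: E[Pass] = 0.625·(-5) + 0.375·(-5) = -5; E[Fund] = -3.25. Not best-responding. ✗
The founder (project quality low), facing Pass: Bootstrap gives -6, Take funding gives -5. Proposed Bootstrap is not best — profitable deviation exists. ✗
The founder (project quality high), facing Pass: Bootstrap gives -3, Take funding gives 8. Proposed Take funding is best. ✓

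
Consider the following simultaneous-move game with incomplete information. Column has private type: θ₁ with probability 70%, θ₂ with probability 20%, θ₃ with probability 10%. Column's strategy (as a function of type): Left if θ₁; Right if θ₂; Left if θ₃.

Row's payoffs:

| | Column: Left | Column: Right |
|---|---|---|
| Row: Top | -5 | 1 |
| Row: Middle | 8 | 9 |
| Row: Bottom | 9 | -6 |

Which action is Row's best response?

Middle

Compute Row's expected payoff for each action, taking the expectation over Column's type.
E[Top] = 0.7·(-5) + 0.2·(1) + 0.1·(-5) = -3.8
E[Middle] = 0.7·(8) + 0.2·(9) + 0.1·(8) = 8.2
E[Bottom] = 0.7·(9) + 0.2·(-6) + 0.1·(9) = 6
Best response: Middle (8.2 is the largest).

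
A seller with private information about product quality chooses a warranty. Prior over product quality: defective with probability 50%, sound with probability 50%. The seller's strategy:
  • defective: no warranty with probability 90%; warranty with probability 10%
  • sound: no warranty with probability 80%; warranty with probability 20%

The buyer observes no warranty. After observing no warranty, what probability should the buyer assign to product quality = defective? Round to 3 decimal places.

Apply Bayes' rule using the sender's strategy as the likelihood.
P(no warranty) = 0.5·0.9 + 0.5·0.8 = 0.85
P(defective | no warranty) = (0.5·0.9) / 0.85 = 0.45 / 0.85 = 0.529412

0.529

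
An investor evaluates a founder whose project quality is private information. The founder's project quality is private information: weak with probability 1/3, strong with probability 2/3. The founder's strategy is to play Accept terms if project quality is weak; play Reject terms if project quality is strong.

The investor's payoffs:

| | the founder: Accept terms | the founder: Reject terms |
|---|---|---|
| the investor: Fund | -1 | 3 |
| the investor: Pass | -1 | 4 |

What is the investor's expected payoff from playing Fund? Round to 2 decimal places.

1.67

E[Fund] = 1/3·(-1) + 2/3·3 = (-1/3) + 2 = 5/3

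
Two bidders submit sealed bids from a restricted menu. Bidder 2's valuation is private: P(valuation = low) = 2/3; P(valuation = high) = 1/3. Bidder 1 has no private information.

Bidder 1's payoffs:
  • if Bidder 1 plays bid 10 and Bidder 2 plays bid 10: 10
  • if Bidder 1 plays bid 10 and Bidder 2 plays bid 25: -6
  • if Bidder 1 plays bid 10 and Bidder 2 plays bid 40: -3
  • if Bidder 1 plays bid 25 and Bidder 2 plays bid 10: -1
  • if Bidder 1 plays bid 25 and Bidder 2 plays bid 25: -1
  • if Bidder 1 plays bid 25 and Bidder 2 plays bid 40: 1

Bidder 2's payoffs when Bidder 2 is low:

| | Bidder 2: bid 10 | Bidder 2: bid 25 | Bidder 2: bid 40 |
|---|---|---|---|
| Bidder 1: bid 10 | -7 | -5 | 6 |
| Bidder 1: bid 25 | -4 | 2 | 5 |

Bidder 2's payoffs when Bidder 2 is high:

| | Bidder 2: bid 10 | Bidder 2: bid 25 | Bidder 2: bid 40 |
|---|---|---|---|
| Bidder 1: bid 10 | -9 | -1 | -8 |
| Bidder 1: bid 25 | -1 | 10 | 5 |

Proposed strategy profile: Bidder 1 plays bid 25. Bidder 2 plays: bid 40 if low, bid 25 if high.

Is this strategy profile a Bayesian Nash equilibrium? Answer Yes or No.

Yes

Bidder 1 plays bid 25: E[bid 25] = 2/3·(1) + 1/3·(-1) = 1/3; E[bid 10] = -4. Best-responding. ✓
Bidder 2 (valuation low), facing bid 25: bid 10 gives -4, bid 25 gives 2, bid 40 gives 5. Proposed bid 40 is best. ✓
Bidder 2 (valuation high), facing bid 25: bid 10 gives -1, bid 25 gives 10, bid 40 gives 5. Proposed bid 25 is best. ✓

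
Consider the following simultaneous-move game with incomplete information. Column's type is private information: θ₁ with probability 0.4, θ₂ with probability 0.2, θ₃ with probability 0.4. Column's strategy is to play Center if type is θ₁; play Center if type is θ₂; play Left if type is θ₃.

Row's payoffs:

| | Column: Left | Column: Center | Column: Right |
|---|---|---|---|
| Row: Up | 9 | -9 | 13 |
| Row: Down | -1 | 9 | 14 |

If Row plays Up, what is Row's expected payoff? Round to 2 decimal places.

E[Up] = 0.4·(-9) + 0.2·(-9) + 0.4·9 = (-3.6) + (-1.8) + 3.6 = -1.8

-1.80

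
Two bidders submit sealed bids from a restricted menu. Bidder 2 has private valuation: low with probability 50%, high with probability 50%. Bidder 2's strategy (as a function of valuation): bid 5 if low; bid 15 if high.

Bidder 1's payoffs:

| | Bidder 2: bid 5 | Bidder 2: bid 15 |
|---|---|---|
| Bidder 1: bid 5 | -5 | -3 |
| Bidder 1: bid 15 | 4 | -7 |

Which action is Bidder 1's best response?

bid 15

Compute Bidder 1's expected payoff for each action, taking the expectation over Bidder 2's type.
E[bid 5] = 0.5·(-5) + 0.5·(-3) = -4
E[bid 15] = 0.5·(4) + 0.5·(-7) = -1.5
Best response: bid 15 (-1.5 is the largest).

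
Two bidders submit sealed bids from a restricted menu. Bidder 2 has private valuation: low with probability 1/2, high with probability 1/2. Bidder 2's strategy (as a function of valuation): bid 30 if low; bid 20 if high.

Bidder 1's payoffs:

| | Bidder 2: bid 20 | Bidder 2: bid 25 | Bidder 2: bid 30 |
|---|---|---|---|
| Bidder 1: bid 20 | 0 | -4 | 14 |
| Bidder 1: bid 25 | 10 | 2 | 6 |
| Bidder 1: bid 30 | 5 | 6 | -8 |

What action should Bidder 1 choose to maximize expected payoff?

Compute Bidder 1's expected payoff for each action, taking the expectation over Bidder 2's type.
E[bid 20] = 1/2·(14) + 1/2·(0) = 7
E[bid 25] = 1/2·(6) + 1/2·(10) = 8
E[bid 30] = 1/2·(-8) + 1/2·(5) = -3/2
Best response: bid 25 (8 is the largest).

bid 25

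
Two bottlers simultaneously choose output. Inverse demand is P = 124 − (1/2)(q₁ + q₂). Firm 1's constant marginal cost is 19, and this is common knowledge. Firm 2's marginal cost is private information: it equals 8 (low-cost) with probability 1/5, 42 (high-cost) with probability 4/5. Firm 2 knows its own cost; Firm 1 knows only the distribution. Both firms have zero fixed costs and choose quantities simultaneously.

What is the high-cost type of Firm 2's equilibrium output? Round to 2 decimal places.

Firm 2 with cost c maximizes (124 − (1/2)(q₁+q₂) − c)·q₂, giving q₂(c) = (124 − c − (1/2)q₁).
E[c₂] = 1/5·8 + 4/5·42 = 35.2
Firm 1's FOC against E[q₂] yields q₁ = (124 − 2·19 + E[c₂])/(3/2) = (124 − 38 + 35.2)/(3/2) = 80.8.
q₂(high-cost) = (124 − 42 − (1/2)·80.8) = 41.6.

41.60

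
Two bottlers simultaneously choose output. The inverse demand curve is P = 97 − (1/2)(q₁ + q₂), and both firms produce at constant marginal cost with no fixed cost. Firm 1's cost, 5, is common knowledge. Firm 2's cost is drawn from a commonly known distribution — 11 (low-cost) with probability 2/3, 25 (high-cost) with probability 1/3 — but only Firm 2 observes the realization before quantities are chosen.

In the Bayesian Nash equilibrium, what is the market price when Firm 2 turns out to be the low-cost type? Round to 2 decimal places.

Firm 2 with cost c maximizes (97 − (1/2)(q₁+q₂) − c)·q₂, giving q₂(c) = (97 − c − (1/2)q₁).
E[c₂] = 2/3·11 + 1/3·25 = 15.6667
Firm 1's FOC against E[q₂] yields q₁ = (97 − 2·5 + E[c₂])/(3/2) = (97 − 10 + 15.6667)/(3/2) = 68.4444.
q₂(low-cost) = 51.7778, so P = 97 − (1/2)·(68.4444 + 51.7778) = 36.8889.

36.89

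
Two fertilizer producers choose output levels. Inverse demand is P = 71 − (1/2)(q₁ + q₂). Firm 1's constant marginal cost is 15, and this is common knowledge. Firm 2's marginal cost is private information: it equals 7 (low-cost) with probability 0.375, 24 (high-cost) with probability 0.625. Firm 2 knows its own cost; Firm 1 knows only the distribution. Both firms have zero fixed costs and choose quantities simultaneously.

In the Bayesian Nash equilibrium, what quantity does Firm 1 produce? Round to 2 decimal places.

Type-c best response for Firm 2: q₂(c) = (71 − c) − q₁/2.
Firm 1 maximizes expected profit; its first-order condition is 71 − q₁ − (1/2)E[q₂] − 15 = 0.
Substituting E[q₂] and solving: E[c₂] = 17.625, so q₁ = (71 − 2·15 + 17.625)/(3/2) = 39.0833.

39.08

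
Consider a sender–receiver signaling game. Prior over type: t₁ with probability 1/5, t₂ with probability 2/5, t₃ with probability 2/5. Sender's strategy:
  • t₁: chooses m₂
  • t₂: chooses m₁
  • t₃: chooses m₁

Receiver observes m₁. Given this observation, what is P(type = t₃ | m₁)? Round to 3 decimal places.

P(m₁) = (1/5)·0 + (2/5)·1 + (2/5)·1 = 4/5
P(t₃ | m₁) = ((2/5)·1) / (4/5) = (2/5) / (4/5) = 1/2

0.500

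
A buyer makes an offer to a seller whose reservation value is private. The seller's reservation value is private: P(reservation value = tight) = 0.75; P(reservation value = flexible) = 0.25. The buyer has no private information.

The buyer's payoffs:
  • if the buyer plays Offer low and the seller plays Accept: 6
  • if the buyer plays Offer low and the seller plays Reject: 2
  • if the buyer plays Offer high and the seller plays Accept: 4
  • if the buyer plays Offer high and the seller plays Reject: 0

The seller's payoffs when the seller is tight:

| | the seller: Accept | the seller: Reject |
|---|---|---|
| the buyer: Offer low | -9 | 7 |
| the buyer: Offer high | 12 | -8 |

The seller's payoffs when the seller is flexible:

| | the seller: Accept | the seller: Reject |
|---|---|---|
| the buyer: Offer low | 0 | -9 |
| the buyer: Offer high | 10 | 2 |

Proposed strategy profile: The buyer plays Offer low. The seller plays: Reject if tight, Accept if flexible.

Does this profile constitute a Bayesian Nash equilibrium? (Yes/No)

A profile is a BNE iff every type of every player is best-responding given beliefs about the other side.
The buyer plays Offer low: E[Offer low] = 0.75·(2) + 0.25·(6) = 3; E[Offer high] = 1. Best-responding. ✓
The seller (reservation value tight), facing Offer low: Accept gives -9, Reject gives 7. Proposed Reject is best. ✓
The seller (reservation value flexible), facing Offer low: Accept gives 0, Reject gives -9. Proposed Accept is best. ✓

Yes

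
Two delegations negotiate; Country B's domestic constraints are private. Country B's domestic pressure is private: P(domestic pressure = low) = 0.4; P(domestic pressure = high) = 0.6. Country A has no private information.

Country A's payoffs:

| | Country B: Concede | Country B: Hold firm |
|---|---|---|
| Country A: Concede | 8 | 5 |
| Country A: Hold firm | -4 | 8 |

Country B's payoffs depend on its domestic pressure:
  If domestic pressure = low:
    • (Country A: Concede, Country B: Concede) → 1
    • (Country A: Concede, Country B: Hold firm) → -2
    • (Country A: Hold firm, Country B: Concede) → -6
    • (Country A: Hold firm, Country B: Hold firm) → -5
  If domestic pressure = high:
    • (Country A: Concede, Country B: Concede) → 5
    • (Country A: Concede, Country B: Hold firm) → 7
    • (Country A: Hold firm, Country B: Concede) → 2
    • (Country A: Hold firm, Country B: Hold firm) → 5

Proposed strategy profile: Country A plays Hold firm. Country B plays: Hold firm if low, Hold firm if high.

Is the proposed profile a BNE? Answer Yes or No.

A profile is a BNE iff every type of every player is best-responding given beliefs about the other side.
Country A plays Hold firm: E[Hold firm] = 0.4·(8) + 0.6·(8) = 8; E[Concede] = 5. Best-responding. ✓
Country B (domestic pressure low), facing Hold firm: Concede gives -6, Hold firm gives -5. Proposed Hold firm is best. ✓
Country B (domestic pressure high), facing Hold firm: Concede gives 2, Hold firm gives 5. Proposed Hold firm is best. ✓

Yes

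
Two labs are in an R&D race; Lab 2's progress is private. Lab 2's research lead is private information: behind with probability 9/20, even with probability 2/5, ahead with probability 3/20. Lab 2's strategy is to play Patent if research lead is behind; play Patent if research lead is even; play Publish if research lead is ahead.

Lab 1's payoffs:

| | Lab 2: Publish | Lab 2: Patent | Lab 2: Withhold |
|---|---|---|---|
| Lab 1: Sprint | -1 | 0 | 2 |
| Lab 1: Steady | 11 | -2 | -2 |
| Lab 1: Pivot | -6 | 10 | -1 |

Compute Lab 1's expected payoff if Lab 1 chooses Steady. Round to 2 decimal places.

-0.05

E[Steady] = 9/20·(-2) + 2/5·(-2) + 3/20·11 = (-9/10) + (-4/5) + 33/20 = -1/20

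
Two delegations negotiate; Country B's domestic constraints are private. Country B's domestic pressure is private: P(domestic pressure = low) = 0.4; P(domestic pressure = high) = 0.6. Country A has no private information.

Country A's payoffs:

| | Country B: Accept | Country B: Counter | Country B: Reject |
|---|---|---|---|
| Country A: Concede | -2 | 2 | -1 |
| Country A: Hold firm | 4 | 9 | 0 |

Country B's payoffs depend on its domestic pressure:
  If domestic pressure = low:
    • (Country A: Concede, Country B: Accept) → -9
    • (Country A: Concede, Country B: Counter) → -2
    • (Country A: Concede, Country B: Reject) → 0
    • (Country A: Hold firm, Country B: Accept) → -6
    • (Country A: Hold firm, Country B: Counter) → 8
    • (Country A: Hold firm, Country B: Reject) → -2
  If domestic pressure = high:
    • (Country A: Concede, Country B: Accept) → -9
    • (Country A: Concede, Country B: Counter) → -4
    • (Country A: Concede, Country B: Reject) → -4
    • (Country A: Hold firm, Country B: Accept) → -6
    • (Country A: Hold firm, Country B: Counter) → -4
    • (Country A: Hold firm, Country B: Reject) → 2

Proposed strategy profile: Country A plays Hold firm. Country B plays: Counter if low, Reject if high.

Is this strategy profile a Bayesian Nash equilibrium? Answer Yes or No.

Yes

A profile is a BNE iff every type of every player is best-responding given beliefs about the other side.
Country A plays Hold firm: E[Hold firm] = 0.4·(9) + 0.6·(0) = 3.6; E[Concede] = 0.2. Best-responding. ✓
Country B (domestic pressure low), facing Hold firm: Accept gives -6, Counter gives 8, Reject gives -2. Proposed Counter is best. ✓
Country B (domestic pressure high), facing Hold firm: Accept gives -6, Counter gives -4, Reject gives 2. Proposed Reject is best. ✓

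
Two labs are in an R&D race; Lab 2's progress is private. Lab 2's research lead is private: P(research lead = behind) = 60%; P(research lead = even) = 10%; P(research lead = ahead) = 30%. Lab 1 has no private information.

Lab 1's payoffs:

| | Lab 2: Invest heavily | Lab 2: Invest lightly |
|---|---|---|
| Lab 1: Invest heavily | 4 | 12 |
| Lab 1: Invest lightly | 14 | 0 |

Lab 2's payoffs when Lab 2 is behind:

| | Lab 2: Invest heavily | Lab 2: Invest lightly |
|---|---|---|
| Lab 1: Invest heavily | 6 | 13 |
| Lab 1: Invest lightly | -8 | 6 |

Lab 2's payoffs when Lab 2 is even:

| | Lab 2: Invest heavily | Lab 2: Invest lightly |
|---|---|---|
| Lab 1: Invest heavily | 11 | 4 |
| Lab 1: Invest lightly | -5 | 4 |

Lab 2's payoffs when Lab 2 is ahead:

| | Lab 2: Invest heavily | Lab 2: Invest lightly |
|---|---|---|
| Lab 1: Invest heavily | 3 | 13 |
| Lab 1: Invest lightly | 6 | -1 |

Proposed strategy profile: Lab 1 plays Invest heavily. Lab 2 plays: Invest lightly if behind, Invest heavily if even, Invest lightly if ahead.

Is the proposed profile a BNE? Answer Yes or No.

Lab 1 plays Invest heavily: E[Invest heavily] = 0.6·(12) + 0.1·(4) + 0.3·(12) = 11.2; E[Invest lightly] = 1.4. Best-responding. ✓
Lab 2 (research lead behind), facing Invest heavily: Invest heavily gives 6, Invest lightly gives 13. Proposed Invest lightly is best. ✓
Lab 2 (research lead even), facing Invest heavily: Invest heavily gives 11, Invest lightly gives 4. Proposed Invest heavily is best. ✓
Lab 2 (research lead ahead), facing Invest heavily: Invest heavily gives 3, Invest lightly gives 13. Proposed Invest lightly is best. ✓

Yes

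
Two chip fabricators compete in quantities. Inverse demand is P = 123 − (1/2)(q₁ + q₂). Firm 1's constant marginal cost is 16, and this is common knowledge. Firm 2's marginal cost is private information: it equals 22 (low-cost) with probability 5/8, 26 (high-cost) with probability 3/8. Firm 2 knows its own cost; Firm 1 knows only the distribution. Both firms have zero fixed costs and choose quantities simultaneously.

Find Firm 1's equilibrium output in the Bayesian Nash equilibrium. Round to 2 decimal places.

Firm 2 with cost c maximizes (123 − (1/2)(q₁+q₂) − c)·q₂, giving q₂(c) = (123 − c − (1/2)q₁).
E[c₂] = 5/8·22 + 3/8·26 = 23.5
Firm 1's FOC against E[q₂] yields q₁ = (123 − 2·16 + E[c₂])/(3/2) = (123 − 32 + 23.5)/(3/2) = 76.3333.

76.33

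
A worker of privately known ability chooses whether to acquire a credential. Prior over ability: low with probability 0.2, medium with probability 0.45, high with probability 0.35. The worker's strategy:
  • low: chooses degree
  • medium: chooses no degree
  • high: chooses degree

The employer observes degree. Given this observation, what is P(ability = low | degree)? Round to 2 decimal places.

0.36

P(degree) = 0.2·1 + 0.45·0 + 0.35·1 = 0.55
P(low | degree) = (0.2·1) / 0.55 = 0.2 / 0.55 = 0.363636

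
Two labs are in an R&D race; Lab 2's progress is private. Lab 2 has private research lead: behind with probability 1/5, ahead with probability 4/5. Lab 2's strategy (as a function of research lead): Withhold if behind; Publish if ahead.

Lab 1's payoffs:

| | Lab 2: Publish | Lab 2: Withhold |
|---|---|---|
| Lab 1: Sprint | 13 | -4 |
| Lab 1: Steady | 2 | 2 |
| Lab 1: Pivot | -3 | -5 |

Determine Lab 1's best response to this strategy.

Sprint

E[Sprint] = 1/5·(-4) + 4/5·(13) = 48/5
E[Steady] = 1/5·(2) + 4/5·(2) = 2
E[Pivot] = 1/5·(-5) + 4/5·(-3) = -17/5
Best response: Sprint (48/5 is the largest).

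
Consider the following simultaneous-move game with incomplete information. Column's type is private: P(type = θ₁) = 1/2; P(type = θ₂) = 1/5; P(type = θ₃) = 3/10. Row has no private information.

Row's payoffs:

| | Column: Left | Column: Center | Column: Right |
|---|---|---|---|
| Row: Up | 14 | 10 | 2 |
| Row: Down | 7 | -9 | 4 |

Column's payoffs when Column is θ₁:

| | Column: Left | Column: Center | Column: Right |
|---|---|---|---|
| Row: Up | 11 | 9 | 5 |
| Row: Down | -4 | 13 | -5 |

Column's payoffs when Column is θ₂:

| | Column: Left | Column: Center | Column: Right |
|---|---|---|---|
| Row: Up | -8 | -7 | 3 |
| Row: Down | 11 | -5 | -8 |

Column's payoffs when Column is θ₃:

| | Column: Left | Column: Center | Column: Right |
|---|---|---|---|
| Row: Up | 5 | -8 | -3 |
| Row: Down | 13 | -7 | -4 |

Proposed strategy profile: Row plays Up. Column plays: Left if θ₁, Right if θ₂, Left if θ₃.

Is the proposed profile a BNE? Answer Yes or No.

Row plays Up: E[Up] = 1/2·(14) + 1/5·(2) + 3/10·(14) = 58/5; E[Down] = 32/5. Best-responding. ✓
Column (type θ₁), facing Up: Left gives 11, Center gives 9, Right gives 5. Proposed Left is best. ✓
Column (type θ₂), facing Up: Left gives -8, Center gives -7, Right gives 3. Proposed Right is best. ✓
Column (type θ₃), facing Up: Left gives 5, Center gives -8, Right gives -3. Proposed Left is best. ✓

Yes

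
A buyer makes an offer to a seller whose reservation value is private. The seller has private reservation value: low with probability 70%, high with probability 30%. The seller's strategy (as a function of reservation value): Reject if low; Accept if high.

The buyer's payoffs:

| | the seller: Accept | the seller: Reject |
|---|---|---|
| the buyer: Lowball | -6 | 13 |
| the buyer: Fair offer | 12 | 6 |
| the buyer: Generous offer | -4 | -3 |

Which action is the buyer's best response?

Fair offer

E[Lowball] = 0.7·(13) + 0.3·(-6) = 7.3
E[Fair offer] = 0.7·(6) + 0.3·(12) = 7.8
E[Generous offer] = 0.7·(-3) + 0.3·(-4) = -3.3
Best response: Fair offer (7.8 is the largest).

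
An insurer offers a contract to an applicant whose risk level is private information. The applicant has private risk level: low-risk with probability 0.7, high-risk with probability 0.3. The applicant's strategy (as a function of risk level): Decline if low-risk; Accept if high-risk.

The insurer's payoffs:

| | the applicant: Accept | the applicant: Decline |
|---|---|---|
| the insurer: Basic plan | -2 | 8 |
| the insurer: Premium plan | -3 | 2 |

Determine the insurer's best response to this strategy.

Compute the insurer's expected payoff for each action, taking the expectation over the applicant's type.
E[Basic plan] = 0.7·(8) + 0.3·(-2) = 5
E[Premium plan] = 0.7·(2) + 0.3·(-3) = 0.5
Best response: Basic plan (5 is the largest).

Basic plan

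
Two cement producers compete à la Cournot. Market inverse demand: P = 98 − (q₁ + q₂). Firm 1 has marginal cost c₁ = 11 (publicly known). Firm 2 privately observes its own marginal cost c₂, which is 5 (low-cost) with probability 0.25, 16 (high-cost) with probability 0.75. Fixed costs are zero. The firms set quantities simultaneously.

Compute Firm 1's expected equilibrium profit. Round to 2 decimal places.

885.06

Firm 2 with cost c maximizes (98 − (q₁+q₂) − c)·q₂, giving q₂(c) = (98 − c − q₁)/2.
E[c₂] = 0.25·5 + 0.75·16 = 13.25
Firm 1's FOC against E[q₂] yields q₁ = (98 − 2·11 + E[c₂])/3 = (98 − 22 + 13.25)/3 = 29.75.
E[P] = 98 − (q₁ + E[q₂]) = 40.75; Firm 1's expected profit = (E[P] − 11)·q₁ = (40.75 − 11)·29.75 = 885.062.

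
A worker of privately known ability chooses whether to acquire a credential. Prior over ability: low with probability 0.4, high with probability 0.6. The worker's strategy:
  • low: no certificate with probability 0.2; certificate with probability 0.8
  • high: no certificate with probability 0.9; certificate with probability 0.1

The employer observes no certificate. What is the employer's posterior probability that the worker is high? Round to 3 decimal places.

P(no certificate) = 0.4·0.2 + 0.6·0.9 = 0.62
P(high | no certificate) = (0.6·0.9) / 0.62 = 0.54 / 0.62 = 0.870968

0.871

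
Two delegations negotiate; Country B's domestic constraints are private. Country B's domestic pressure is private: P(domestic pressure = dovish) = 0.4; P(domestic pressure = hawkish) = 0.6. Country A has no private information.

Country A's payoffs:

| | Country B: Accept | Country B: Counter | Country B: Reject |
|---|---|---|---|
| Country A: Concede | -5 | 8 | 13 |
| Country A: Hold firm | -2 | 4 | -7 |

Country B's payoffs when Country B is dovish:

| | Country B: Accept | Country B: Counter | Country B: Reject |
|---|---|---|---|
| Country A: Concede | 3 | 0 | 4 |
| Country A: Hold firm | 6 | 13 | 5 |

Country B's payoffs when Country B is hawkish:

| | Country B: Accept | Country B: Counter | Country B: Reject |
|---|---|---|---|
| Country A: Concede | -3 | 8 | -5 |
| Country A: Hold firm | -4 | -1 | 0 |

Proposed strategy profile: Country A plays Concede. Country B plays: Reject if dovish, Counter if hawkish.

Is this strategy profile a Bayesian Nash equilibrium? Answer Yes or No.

Country A plays Concede: E[Concede] = 0.4·(13) + 0.6·(8) = 10; E[Hold firm] = -0.4. Best-responding. ✓
Country B (domestic pressure dovish), facing Concede: Accept gives 3, Counter gives 0, Reject gives 4. Proposed Reject is best. ✓
Country B (domestic pressure hawkish), facing Concede: Accept gives -3, Counter gives 8, Reject gives -5. Proposed Counter is best. ✓

Yes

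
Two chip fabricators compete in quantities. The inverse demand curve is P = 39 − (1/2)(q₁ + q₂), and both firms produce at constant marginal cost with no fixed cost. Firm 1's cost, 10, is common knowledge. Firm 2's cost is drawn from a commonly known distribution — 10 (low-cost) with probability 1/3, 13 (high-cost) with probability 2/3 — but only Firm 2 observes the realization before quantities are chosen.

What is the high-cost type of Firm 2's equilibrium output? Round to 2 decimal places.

15.67

Type-c best response for Firm 2: q₂(c) = (39 − c) − q₁/2.
Firm 1 maximizes expected profit; its first-order condition is 39 − q₁ − (1/2)E[q₂] − 10 = 0.
Substituting E[q₂] and solving: E[c₂] = 12, so q₁ = (39 − 2·10 + 12)/(3/2) = 20.6667.
q₂(high-cost) = (39 − 13 − (1/2)·20.6667) = 15.6667.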